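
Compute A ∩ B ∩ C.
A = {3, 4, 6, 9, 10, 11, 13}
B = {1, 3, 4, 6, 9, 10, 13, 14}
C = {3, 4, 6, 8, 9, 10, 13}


Set A = {3, 4, 6, 9, 10, 11, 13}
Set B = {1, 3, 4, 6, 9, 10, 13, 14}
Set C = {3, 4, 6, 8, 9, 10, 13}
First, A ∩ B = {3, 4, 6, 9, 10, 13}
Then, (A ∩ B) ∩ C = {3, 4, 6, 9, 10, 13}

{3, 4, 6, 9, 10, 13}


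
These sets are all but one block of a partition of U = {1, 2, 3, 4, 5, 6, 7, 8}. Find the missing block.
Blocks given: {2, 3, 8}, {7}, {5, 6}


U = {1, 2, 3, 4, 5, 6, 7, 8}
Shown blocks: {2, 3, 8}, {7}, {5, 6}
A partition's blocks are pairwise disjoint and cover U, so the missing block = U \ (union of shown blocks).
Union of shown blocks: {2, 3, 5, 6, 7, 8}
Missing block = U \ (union) = {1, 4}

{1, 4}


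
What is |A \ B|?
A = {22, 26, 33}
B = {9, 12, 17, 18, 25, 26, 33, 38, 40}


Set A = {22, 26, 33}
Set B = {9, 12, 17, 18, 25, 26, 33, 38, 40}
A \ B = {22}
|A \ B| = 1

1


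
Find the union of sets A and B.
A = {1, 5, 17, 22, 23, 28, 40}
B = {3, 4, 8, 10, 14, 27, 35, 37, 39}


Set A = {1, 5, 17, 22, 23, 28, 40}
Set B = {3, 4, 8, 10, 14, 27, 35, 37, 39}
A ∪ B includes all elements in either set.
Elements from A: {1, 5, 17, 22, 23, 28, 40}
Elements from B not already included: {3, 4, 8, 10, 14, 27, 35, 37, 39}
A ∪ B = {1, 3, 4, 5, 8, 10, 14, 17, 22, 23, 27, 28, 35, 37, 39, 40}

{1, 3, 4, 5, 8, 10, 14, 17, 22, 23, 27, 28, 35, 37, 39, 40}


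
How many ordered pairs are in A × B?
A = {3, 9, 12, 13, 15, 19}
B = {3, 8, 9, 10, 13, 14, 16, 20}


Set A = {3, 9, 12, 13, 15, 19} has 6 elements.
Set B = {3, 8, 9, 10, 13, 14, 16, 20} has 8 elements.
|A × B| = |A| × |B| = 6 × 8 = 48

48


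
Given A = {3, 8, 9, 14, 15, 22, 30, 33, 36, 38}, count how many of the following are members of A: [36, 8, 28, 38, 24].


Set A = {3, 8, 9, 14, 15, 22, 30, 33, 36, 38}
Candidates: [36, 8, 28, 38, 24]
Check each candidate:
36 ∈ A, 8 ∈ A, 28 ∉ A, 38 ∈ A, 24 ∉ A
Count of candidates in A: 3

3


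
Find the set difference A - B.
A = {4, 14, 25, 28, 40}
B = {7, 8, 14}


Set A = {4, 14, 25, 28, 40}
Set B = {7, 8, 14}
A \ B includes elements in A that are not in B.
Check each element of A:
4 (not in B, keep), 14 (in B, remove), 25 (not in B, keep), 28 (not in B, keep), 40 (not in B, keep)
A \ B = {4, 25, 28, 40}

{4, 25, 28, 40}


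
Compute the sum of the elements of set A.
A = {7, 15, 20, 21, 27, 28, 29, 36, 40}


Set A = {7, 15, 20, 21, 27, 28, 29, 36, 40}
Sum = 7 + 15 + 20 + 21 + 27 + 28 + 29 + 36 + 40 = 223

223


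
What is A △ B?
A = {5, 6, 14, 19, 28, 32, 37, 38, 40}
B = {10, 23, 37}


Set A = {5, 6, 14, 19, 28, 32, 37, 38, 40}
Set B = {10, 23, 37}
A △ B = (A \ B) ∪ (B \ A)
Elements in A but not B: {5, 6, 14, 19, 28, 32, 38, 40}
Elements in B but not A: {10, 23}
A △ B = {5, 6, 10, 14, 19, 23, 28, 32, 38, 40}

{5, 6, 10, 14, 19, 23, 28, 32, 38, 40}


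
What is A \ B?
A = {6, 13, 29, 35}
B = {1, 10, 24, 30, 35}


Set A = {6, 13, 29, 35}
Set B = {1, 10, 24, 30, 35}
A \ B includes elements in A that are not in B.
Check each element of A:
6 (not in B, keep), 13 (not in B, keep), 29 (not in B, keep), 35 (in B, remove)
A \ B = {6, 13, 29}

{6, 13, 29}


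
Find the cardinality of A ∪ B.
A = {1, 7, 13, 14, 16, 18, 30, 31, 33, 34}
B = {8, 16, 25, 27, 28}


Set A = {1, 7, 13, 14, 16, 18, 30, 31, 33, 34}, |A| = 10
Set B = {8, 16, 25, 27, 28}, |B| = 5
A ∩ B = {16}, |A ∩ B| = 1
|A ∪ B| = |A| + |B| - |A ∩ B| = 10 + 5 - 1 = 14

14


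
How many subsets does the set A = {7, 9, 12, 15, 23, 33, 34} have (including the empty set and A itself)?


Set A = {7, 9, 12, 15, 23, 33, 34}
|A| = 7
The power set P(A) contains all subsets of A.
|P(A)| = 2^|A| = 2^7 = 128

128


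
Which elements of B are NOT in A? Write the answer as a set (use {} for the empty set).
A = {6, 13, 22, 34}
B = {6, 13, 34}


Set A = {6, 13, 22, 34}
Set B = {6, 13, 34}
Check each element of B against A:
6 ∈ A, 13 ∈ A, 34 ∈ A
Elements of B not in A: {}

{}


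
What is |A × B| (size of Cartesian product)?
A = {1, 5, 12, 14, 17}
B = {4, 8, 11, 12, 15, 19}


Set A = {1, 5, 12, 14, 17} has 5 elements.
Set B = {4, 8, 11, 12, 15, 19} has 6 elements.
|A × B| = |A| × |B| = 5 × 6 = 30

30


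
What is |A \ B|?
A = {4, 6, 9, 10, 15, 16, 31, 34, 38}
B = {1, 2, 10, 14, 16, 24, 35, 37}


Set A = {4, 6, 9, 10, 15, 16, 31, 34, 38}
Set B = {1, 2, 10, 14, 16, 24, 35, 37}
A \ B = {4, 6, 9, 15, 31, 34, 38}
|A \ B| = 7

7


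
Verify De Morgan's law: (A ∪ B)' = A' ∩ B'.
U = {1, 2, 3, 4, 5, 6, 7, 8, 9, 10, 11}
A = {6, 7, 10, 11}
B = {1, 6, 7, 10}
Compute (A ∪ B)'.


U = {1, 2, 3, 4, 5, 6, 7, 8, 9, 10, 11}
A = {6, 7, 10, 11}, B = {1, 6, 7, 10}
A ∪ B = {1, 6, 7, 10, 11}
(A ∪ B)' = U \ (A ∪ B) = {2, 3, 4, 5, 8, 9}
Verification via A' ∩ B': A' = {1, 2, 3, 4, 5, 8, 9}, B' = {2, 3, 4, 5, 8, 9, 11}
A' ∩ B' = {2, 3, 4, 5, 8, 9} ✓

{2, 3, 4, 5, 8, 9}


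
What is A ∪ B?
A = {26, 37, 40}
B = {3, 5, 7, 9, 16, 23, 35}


Set A = {26, 37, 40}
Set B = {3, 5, 7, 9, 16, 23, 35}
A ∪ B includes all elements in either set.
Elements from A: {26, 37, 40}
Elements from B not already included: {3, 5, 7, 9, 16, 23, 35}
A ∪ B = {3, 5, 7, 9, 16, 23, 26, 35, 37, 40}

{3, 5, 7, 9, 16, 23, 26, 35, 37, 40}


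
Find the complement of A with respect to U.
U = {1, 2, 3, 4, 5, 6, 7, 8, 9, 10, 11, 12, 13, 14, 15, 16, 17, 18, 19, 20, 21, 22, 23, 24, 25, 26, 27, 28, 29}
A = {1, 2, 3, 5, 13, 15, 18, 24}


Universal set U = {1, 2, 3, 4, 5, 6, 7, 8, 9, 10, 11, 12, 13, 14, 15, 16, 17, 18, 19, 20, 21, 22, 23, 24, 25, 26, 27, 28, 29}
Set A = {1, 2, 3, 5, 13, 15, 18, 24}
A' = U \ A = elements in U but not in A
Checking each element of U:
1 (in A, exclude), 2 (in A, exclude), 3 (in A, exclude), 4 (not in A, include), 5 (in A, exclude), 6 (not in A, include), 7 (not in A, include), 8 (not in A, include), 9 (not in A, include), 10 (not in A, include), 11 (not in A, include), 12 (not in A, include), 13 (in A, exclude), 14 (not in A, include), 15 (in A, exclude), 16 (not in A, include), 17 (not in A, include), 18 (in A, exclude), 19 (not in A, include), 20 (not in A, include), 21 (not in A, include), 22 (not in A, include), 23 (not in A, include), 24 (in A, exclude), 25 (not in A, include), 26 (not in A, include), 27 (not in A, include), 28 (not in A, include), 29 (not in A, include)
A' = {4, 6, 7, 8, 9, 10, 11, 12, 14, 16, 17, 19, 20, 21, 22, 23, 25, 26, 27, 28, 29}

{4, 6, 7, 8, 9, 10, 11, 12, 14, 16, 17, 19, 20, 21, 22, 23, 25, 26, 27, 28, 29}


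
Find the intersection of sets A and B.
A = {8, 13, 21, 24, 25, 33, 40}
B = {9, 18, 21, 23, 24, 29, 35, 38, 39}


Set A = {8, 13, 21, 24, 25, 33, 40}
Set B = {9, 18, 21, 23, 24, 29, 35, 38, 39}
A ∩ B includes only elements in both sets.
Check each element of A against B:
8 ✗, 13 ✗, 21 ✓, 24 ✓, 25 ✗, 33 ✗, 40 ✗
A ∩ B = {21, 24}

{21, 24}


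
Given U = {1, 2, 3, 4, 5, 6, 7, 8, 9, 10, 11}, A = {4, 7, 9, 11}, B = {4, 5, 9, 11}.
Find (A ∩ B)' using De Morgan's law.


U = {1, 2, 3, 4, 5, 6, 7, 8, 9, 10, 11}
A = {4, 7, 9, 11}, B = {4, 5, 9, 11}
A ∩ B = {4, 9, 11}
(A ∩ B)' = U \ (A ∩ B) = {1, 2, 3, 5, 6, 7, 8, 10}
Verification via A' ∪ B': A' = {1, 2, 3, 5, 6, 8, 10}, B' = {1, 2, 3, 6, 7, 8, 10}
A' ∪ B' = {1, 2, 3, 5, 6, 7, 8, 10} ✓

{1, 2, 3, 5, 6, 7, 8, 10}


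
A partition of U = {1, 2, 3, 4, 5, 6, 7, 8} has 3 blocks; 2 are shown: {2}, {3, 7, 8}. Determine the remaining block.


U = {1, 2, 3, 4, 5, 6, 7, 8}
Shown blocks: {2}, {3, 7, 8}
A partition's blocks are pairwise disjoint and cover U, so the missing block = U \ (union of shown blocks).
Union of shown blocks: {2, 3, 7, 8}
Missing block = U \ (union) = {1, 4, 5, 6}

{1, 4, 5, 6}


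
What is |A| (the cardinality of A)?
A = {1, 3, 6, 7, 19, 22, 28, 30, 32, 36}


Set A = {1, 3, 6, 7, 19, 22, 28, 30, 32, 36}
Listing elements: 1, 3, 6, 7, 19, 22, 28, 30, 32, 36
Counting: 10 elements
|A| = 10

10


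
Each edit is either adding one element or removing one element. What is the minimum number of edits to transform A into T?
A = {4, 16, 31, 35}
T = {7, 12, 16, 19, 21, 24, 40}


Set A = {4, 16, 31, 35}
Set T = {7, 12, 16, 19, 21, 24, 40}
Elements to remove from A (in A, not in T): {4, 31, 35} → 3 removals
Elements to add to A (in T, not in A): {7, 12, 19, 21, 24, 40} → 6 additions
Total edits = 3 + 6 = 9

9


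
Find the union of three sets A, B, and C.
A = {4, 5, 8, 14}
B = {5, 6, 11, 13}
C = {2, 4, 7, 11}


Set A = {4, 5, 8, 14}
Set B = {5, 6, 11, 13}
Set C = {2, 4, 7, 11}
First, A ∪ B = {4, 5, 6, 8, 11, 13, 14}
Then, (A ∪ B) ∪ C = {2, 4, 5, 6, 7, 8, 11, 13, 14}

{2, 4, 5, 6, 7, 8, 11, 13, 14}


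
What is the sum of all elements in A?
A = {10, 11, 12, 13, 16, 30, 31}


Set A = {10, 11, 12, 13, 16, 30, 31}
Sum = 10 + 11 + 12 + 13 + 16 + 30 + 31 = 123

123


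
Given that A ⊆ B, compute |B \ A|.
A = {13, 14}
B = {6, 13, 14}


Set A = {13, 14}, |A| = 2
Set B = {6, 13, 14}, |B| = 3
Since A ⊆ B: B \ A = {6}
|B| - |A| = 3 - 2 = 1

1


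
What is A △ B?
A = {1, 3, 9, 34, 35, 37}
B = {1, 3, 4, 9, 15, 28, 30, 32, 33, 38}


Set A = {1, 3, 9, 34, 35, 37}
Set B = {1, 3, 4, 9, 15, 28, 30, 32, 33, 38}
A △ B = (A \ B) ∪ (B \ A)
Elements in A but not B: {34, 35, 37}
Elements in B but not A: {4, 15, 28, 30, 32, 33, 38}
A △ B = {4, 15, 28, 30, 32, 33, 34, 35, 37, 38}

{4, 15, 28, 30, 32, 33, 34, 35, 37, 38}


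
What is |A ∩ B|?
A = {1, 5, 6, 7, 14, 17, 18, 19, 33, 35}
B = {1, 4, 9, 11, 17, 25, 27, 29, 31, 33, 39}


Set A = {1, 5, 6, 7, 14, 17, 18, 19, 33, 35}
Set B = {1, 4, 9, 11, 17, 25, 27, 29, 31, 33, 39}
A ∩ B = {1, 17, 33}
|A ∩ B| = 3

3


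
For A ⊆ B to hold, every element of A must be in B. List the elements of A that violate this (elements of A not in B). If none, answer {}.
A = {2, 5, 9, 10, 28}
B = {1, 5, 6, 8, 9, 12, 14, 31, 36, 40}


Set A = {2, 5, 9, 10, 28}
Set B = {1, 5, 6, 8, 9, 12, 14, 31, 36, 40}
Check each element of A against B:
2 ∉ B (include), 5 ∈ B, 9 ∈ B, 10 ∉ B (include), 28 ∉ B (include)
Elements of A not in B: {2, 10, 28}

{2, 10, 28}


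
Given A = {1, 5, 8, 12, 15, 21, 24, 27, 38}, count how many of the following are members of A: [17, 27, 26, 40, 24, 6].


Set A = {1, 5, 8, 12, 15, 21, 24, 27, 38}
Candidates: [17, 27, 26, 40, 24, 6]
Check each candidate:
17 ∉ A, 27 ∈ A, 26 ∉ A, 40 ∉ A, 24 ∈ A, 6 ∉ A
Count of candidates in A: 2

2


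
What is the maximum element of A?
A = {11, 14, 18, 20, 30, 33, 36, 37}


Set A = {11, 14, 18, 20, 30, 33, 36, 37}
Elements in ascending order: 11, 14, 18, 20, 30, 33, 36, 37
The largest element is 37.

37


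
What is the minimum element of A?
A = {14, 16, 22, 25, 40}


Set A = {14, 16, 22, 25, 40}
Elements in ascending order: 14, 16, 22, 25, 40
The smallest element is 14.

14


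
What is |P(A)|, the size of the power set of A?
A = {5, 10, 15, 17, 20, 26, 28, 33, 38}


Set A = {5, 10, 15, 17, 20, 26, 28, 33, 38}
|A| = 9
The power set P(A) contains all subsets of A.
|P(A)| = 2^|A| = 2^9 = 512

512


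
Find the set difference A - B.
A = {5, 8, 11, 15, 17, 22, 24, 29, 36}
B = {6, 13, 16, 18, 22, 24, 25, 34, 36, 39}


Set A = {5, 8, 11, 15, 17, 22, 24, 29, 36}
Set B = {6, 13, 16, 18, 22, 24, 25, 34, 36, 39}
A \ B includes elements in A that are not in B.
Check each element of A:
5 (not in B, keep), 8 (not in B, keep), 11 (not in B, keep), 15 (not in B, keep), 17 (not in B, keep), 22 (in B, remove), 24 (in B, remove), 29 (not in B, keep), 36 (in B, remove)
A \ B = {5, 8, 11, 15, 17, 29}

{5, 8, 11, 15, 17, 29}


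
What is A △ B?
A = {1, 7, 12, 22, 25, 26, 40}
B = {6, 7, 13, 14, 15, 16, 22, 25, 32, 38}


Set A = {1, 7, 12, 22, 25, 26, 40}
Set B = {6, 7, 13, 14, 15, 16, 22, 25, 32, 38}
A △ B = (A \ B) ∪ (B \ A)
Elements in A but not B: {1, 12, 26, 40}
Elements in B but not A: {6, 13, 14, 15, 16, 32, 38}
A △ B = {1, 6, 12, 13, 14, 15, 16, 26, 32, 38, 40}

{1, 6, 12, 13, 14, 15, 16, 26, 32, 38, 40}


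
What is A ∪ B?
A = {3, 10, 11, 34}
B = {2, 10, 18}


Set A = {3, 10, 11, 34}
Set B = {2, 10, 18}
A ∪ B includes all elements in either set.
Elements from A: {3, 10, 11, 34}
Elements from B not already included: {2, 18}
A ∪ B = {2, 3, 10, 11, 18, 34}

{2, 3, 10, 11, 18, 34}


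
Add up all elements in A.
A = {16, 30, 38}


Set A = {16, 30, 38}
Sum = 16 + 30 + 38 = 84

84


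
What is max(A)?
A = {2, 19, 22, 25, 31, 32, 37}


Set A = {2, 19, 22, 25, 31, 32, 37}
Elements in ascending order: 2, 19, 22, 25, 31, 32, 37
The largest element is 37.

37


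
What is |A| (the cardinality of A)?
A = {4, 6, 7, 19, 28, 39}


Set A = {4, 6, 7, 19, 28, 39}
Listing elements: 4, 6, 7, 19, 28, 39
Counting: 6 elements
|A| = 6

6


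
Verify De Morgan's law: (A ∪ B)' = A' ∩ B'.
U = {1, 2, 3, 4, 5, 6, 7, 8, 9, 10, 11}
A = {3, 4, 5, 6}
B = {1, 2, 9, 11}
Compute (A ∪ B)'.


U = {1, 2, 3, 4, 5, 6, 7, 8, 9, 10, 11}
A = {3, 4, 5, 6}, B = {1, 2, 9, 11}
A ∪ B = {1, 2, 3, 4, 5, 6, 9, 11}
(A ∪ B)' = U \ (A ∪ B) = {7, 8, 10}
Verification via A' ∩ B': A' = {1, 2, 7, 8, 9, 10, 11}, B' = {3, 4, 5, 6, 7, 8, 10}
A' ∩ B' = {7, 8, 10} ✓

{7, 8, 10}


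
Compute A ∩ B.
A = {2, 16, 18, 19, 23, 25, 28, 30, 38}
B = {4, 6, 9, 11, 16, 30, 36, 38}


Set A = {2, 16, 18, 19, 23, 25, 28, 30, 38}
Set B = {4, 6, 9, 11, 16, 30, 36, 38}
A ∩ B includes only elements in both sets.
Check each element of A against B:
2 ✗, 16 ✓, 18 ✗, 19 ✗, 23 ✗, 25 ✗, 28 ✗, 30 ✓, 38 ✓
A ∩ B = {16, 30, 38}

{16, 30, 38}


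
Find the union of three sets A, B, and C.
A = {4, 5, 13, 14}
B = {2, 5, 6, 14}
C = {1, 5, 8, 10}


Set A = {4, 5, 13, 14}
Set B = {2, 5, 6, 14}
Set C = {1, 5, 8, 10}
First, A ∪ B = {2, 4, 5, 6, 13, 14}
Then, (A ∪ B) ∪ C = {1, 2, 4, 5, 6, 8, 10, 13, 14}

{1, 2, 4, 5, 6, 8, 10, 13, 14}


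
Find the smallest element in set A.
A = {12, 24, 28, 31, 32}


Set A = {12, 24, 28, 31, 32}
Elements in ascending order: 12, 24, 28, 31, 32
The smallest element is 12.

12


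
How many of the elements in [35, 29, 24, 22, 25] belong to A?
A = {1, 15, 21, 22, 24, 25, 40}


Set A = {1, 15, 21, 22, 24, 25, 40}
Candidates: [35, 29, 24, 22, 25]
Check each candidate:
35 ∉ A, 29 ∉ A, 24 ∈ A, 22 ∈ A, 25 ∈ A
Count of candidates in A: 3

3


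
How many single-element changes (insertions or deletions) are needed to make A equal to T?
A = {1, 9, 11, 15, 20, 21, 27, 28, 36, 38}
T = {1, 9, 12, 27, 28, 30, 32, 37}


Set A = {1, 9, 11, 15, 20, 21, 27, 28, 36, 38}
Set T = {1, 9, 12, 27, 28, 30, 32, 37}
Elements to remove from A (in A, not in T): {11, 15, 20, 21, 36, 38} → 6 removals
Elements to add to A (in T, not in A): {12, 30, 32, 37} → 4 additions
Total edits = 6 + 4 = 10

10


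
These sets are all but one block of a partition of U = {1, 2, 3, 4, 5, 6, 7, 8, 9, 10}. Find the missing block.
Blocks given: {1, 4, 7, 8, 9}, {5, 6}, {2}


U = {1, 2, 3, 4, 5, 6, 7, 8, 9, 10}
Shown blocks: {1, 4, 7, 8, 9}, {5, 6}, {2}
A partition's blocks are pairwise disjoint and cover U, so the missing block = U \ (union of shown blocks).
Union of shown blocks: {1, 2, 4, 5, 6, 7, 8, 9}
Missing block = U \ (union) = {3, 10}

{3, 10}


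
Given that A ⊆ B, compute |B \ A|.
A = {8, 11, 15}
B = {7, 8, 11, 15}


Set A = {8, 11, 15}, |A| = 3
Set B = {7, 8, 11, 15}, |B| = 4
Since A ⊆ B: B \ A = {7}
|B| - |A| = 4 - 3 = 1

1


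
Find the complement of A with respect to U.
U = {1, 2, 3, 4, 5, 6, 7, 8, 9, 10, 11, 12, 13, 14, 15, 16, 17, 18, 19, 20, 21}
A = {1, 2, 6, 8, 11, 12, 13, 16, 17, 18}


Universal set U = {1, 2, 3, 4, 5, 6, 7, 8, 9, 10, 11, 12, 13, 14, 15, 16, 17, 18, 19, 20, 21}
Set A = {1, 2, 6, 8, 11, 12, 13, 16, 17, 18}
A' = U \ A = elements in U but not in A
Checking each element of U:
1 (in A, exclude), 2 (in A, exclude), 3 (not in A, include), 4 (not in A, include), 5 (not in A, include), 6 (in A, exclude), 7 (not in A, include), 8 (in A, exclude), 9 (not in A, include), 10 (not in A, include), 11 (in A, exclude), 12 (in A, exclude), 13 (in A, exclude), 14 (not in A, include), 15 (not in A, include), 16 (in A, exclude), 17 (in A, exclude), 18 (in A, exclude), 19 (not in A, include), 20 (not in A, include), 21 (not in A, include)
A' = {3, 4, 5, 7, 9, 10, 14, 15, 19, 20, 21}

{3, 4, 5, 7, 9, 10, 14, 15, 19, 20, 21}


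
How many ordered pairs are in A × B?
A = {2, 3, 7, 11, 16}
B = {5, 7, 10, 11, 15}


Set A = {2, 3, 7, 11, 16} has 5 elements.
Set B = {5, 7, 10, 11, 15} has 5 elements.
|A × B| = |A| × |B| = 5 × 5 = 25

25


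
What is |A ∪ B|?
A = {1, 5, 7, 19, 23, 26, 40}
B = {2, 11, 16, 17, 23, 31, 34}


Set A = {1, 5, 7, 19, 23, 26, 40}, |A| = 7
Set B = {2, 11, 16, 17, 23, 31, 34}, |B| = 7
A ∩ B = {23}, |A ∩ B| = 1
|A ∪ B| = |A| + |B| - |A ∩ B| = 7 + 7 - 1 = 13

13


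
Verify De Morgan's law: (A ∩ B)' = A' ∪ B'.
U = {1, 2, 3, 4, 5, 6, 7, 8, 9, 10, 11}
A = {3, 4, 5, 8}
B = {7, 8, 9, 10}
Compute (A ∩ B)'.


U = {1, 2, 3, 4, 5, 6, 7, 8, 9, 10, 11}
A = {3, 4, 5, 8}, B = {7, 8, 9, 10}
A ∩ B = {8}
(A ∩ B)' = U \ (A ∩ B) = {1, 2, 3, 4, 5, 6, 7, 9, 10, 11}
Verification via A' ∪ B': A' = {1, 2, 6, 7, 9, 10, 11}, B' = {1, 2, 3, 4, 5, 6, 11}
A' ∪ B' = {1, 2, 3, 4, 5, 6, 7, 9, 10, 11} ✓

{1, 2, 3, 4, 5, 6, 7, 9, 10, 11}


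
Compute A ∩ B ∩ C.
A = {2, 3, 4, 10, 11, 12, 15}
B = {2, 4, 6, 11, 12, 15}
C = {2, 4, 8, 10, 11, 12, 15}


Set A = {2, 3, 4, 10, 11, 12, 15}
Set B = {2, 4, 6, 11, 12, 15}
Set C = {2, 4, 8, 10, 11, 12, 15}
First, A ∩ B = {2, 4, 11, 12, 15}
Then, (A ∩ B) ∩ C = {2, 4, 11, 12, 15}

{2, 4, 11, 12, 15}


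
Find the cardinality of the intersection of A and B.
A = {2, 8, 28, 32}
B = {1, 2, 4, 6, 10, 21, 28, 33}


Set A = {2, 8, 28, 32}
Set B = {1, 2, 4, 6, 10, 21, 28, 33}
A ∩ B = {2, 28}
|A ∩ B| = 2

2


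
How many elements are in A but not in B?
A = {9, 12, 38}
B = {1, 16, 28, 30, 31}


Set A = {9, 12, 38}
Set B = {1, 16, 28, 30, 31}
A \ B = {9, 12, 38}
|A \ B| = 3

3


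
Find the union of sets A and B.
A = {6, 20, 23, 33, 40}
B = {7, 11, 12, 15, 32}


Set A = {6, 20, 23, 33, 40}
Set B = {7, 11, 12, 15, 32}
A ∪ B includes all elements in either set.
Elements from A: {6, 20, 23, 33, 40}
Elements from B not already included: {7, 11, 12, 15, 32}
A ∪ B = {6, 7, 11, 12, 15, 20, 23, 32, 33, 40}

{6, 7, 11, 12, 15, 20, 23, 32, 33, 40}


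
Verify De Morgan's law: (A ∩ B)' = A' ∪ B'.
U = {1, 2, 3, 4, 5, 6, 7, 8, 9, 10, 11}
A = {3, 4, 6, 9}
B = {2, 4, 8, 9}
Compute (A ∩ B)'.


U = {1, 2, 3, 4, 5, 6, 7, 8, 9, 10, 11}
A = {3, 4, 6, 9}, B = {2, 4, 8, 9}
A ∩ B = {4, 9}
(A ∩ B)' = U \ (A ∩ B) = {1, 2, 3, 5, 6, 7, 8, 10, 11}
Verification via A' ∪ B': A' = {1, 2, 5, 7, 8, 10, 11}, B' = {1, 3, 5, 6, 7, 10, 11}
A' ∪ B' = {1, 2, 3, 5, 6, 7, 8, 10, 11} ✓

{1, 2, 3, 5, 6, 7, 8, 10, 11}


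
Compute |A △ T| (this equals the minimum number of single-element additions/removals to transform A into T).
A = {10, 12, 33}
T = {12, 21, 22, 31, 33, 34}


Set A = {10, 12, 33}
Set T = {12, 21, 22, 31, 33, 34}
Elements to remove from A (in A, not in T): {10} → 1 removals
Elements to add to A (in T, not in A): {21, 22, 31, 34} → 4 additions
Total edits = 1 + 4 = 5

5


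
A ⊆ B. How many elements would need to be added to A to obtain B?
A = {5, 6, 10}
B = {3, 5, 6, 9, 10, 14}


Set A = {5, 6, 10}, |A| = 3
Set B = {3, 5, 6, 9, 10, 14}, |B| = 6
Since A ⊆ B: B \ A = {3, 9, 14}
|B| - |A| = 6 - 3 = 3

3


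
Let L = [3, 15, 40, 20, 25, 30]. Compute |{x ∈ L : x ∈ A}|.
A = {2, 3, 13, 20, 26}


Set A = {2, 3, 13, 20, 26}
Candidates: [3, 15, 40, 20, 25, 30]
Check each candidate:
3 ∈ A, 15 ∉ A, 40 ∉ A, 20 ∈ A, 25 ∉ A, 30 ∉ A
Count of candidates in A: 2

2


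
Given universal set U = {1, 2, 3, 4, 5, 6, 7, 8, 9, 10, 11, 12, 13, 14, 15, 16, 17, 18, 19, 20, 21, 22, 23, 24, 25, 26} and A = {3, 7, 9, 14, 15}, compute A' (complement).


Universal set U = {1, 2, 3, 4, 5, 6, 7, 8, 9, 10, 11, 12, 13, 14, 15, 16, 17, 18, 19, 20, 21, 22, 23, 24, 25, 26}
Set A = {3, 7, 9, 14, 15}
A' = U \ A = elements in U but not in A
Checking each element of U:
1 (not in A, include), 2 (not in A, include), 3 (in A, exclude), 4 (not in A, include), 5 (not in A, include), 6 (not in A, include), 7 (in A, exclude), 8 (not in A, include), 9 (in A, exclude), 10 (not in A, include), 11 (not in A, include), 12 (not in A, include), 13 (not in A, include), 14 (in A, exclude), 15 (in A, exclude), 16 (not in A, include), 17 (not in A, include), 18 (not in A, include), 19 (not in A, include), 20 (not in A, include), 21 (not in A, include), 22 (not in A, include), 23 (not in A, include), 24 (not in A, include), 25 (not in A, include), 26 (not in A, include)
A' = {1, 2, 4, 5, 6, 8, 10, 11, 12, 13, 16, 17, 18, 19, 20, 21, 22, 23, 24, 25, 26}

{1, 2, 4, 5, 6, 8, 10, 11, 12, 13, 16, 17, 18, 19, 20, 21, 22, 23, 24, 25, 26}


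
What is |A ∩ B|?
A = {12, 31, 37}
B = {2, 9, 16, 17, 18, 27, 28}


Set A = {12, 31, 37}
Set B = {2, 9, 16, 17, 18, 27, 28}
A ∩ B = {}
|A ∩ B| = 0

0


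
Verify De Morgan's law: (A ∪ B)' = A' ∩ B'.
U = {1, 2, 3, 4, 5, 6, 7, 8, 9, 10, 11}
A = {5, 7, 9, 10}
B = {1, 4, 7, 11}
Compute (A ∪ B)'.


U = {1, 2, 3, 4, 5, 6, 7, 8, 9, 10, 11}
A = {5, 7, 9, 10}, B = {1, 4, 7, 11}
A ∪ B = {1, 4, 5, 7, 9, 10, 11}
(A ∪ B)' = U \ (A ∪ B) = {2, 3, 6, 8}
Verification via A' ∩ B': A' = {1, 2, 3, 4, 6, 8, 11}, B' = {2, 3, 5, 6, 8, 9, 10}
A' ∩ B' = {2, 3, 6, 8} ✓

{2, 3, 6, 8}


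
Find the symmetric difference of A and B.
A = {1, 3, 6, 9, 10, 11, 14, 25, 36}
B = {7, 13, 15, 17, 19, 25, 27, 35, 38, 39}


Set A = {1, 3, 6, 9, 10, 11, 14, 25, 36}
Set B = {7, 13, 15, 17, 19, 25, 27, 35, 38, 39}
A △ B = (A \ B) ∪ (B \ A)
Elements in A but not B: {1, 3, 6, 9, 10, 11, 14, 36}
Elements in B but not A: {7, 13, 15, 17, 19, 27, 35, 38, 39}
A △ B = {1, 3, 6, 7, 9, 10, 11, 13, 14, 15, 17, 19, 27, 35, 36, 38, 39}

{1, 3, 6, 7, 9, 10, 11, 13, 14, 15, 17, 19, 27, 35, 36, 38, 39}


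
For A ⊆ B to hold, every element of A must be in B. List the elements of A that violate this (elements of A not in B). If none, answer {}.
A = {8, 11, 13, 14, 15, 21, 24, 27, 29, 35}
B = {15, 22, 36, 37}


Set A = {8, 11, 13, 14, 15, 21, 24, 27, 29, 35}
Set B = {15, 22, 36, 37}
Check each element of A against B:
8 ∉ B (include), 11 ∉ B (include), 13 ∉ B (include), 14 ∉ B (include), 15 ∈ B, 21 ∉ B (include), 24 ∉ B (include), 27 ∉ B (include), 29 ∉ B (include), 35 ∉ B (include)
Elements of A not in B: {8, 11, 13, 14, 21, 24, 27, 29, 35}

{8, 11, 13, 14, 21, 24, 27, 29, 35}


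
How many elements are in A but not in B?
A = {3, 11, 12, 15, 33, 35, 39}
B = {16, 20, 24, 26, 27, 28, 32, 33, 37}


Set A = {3, 11, 12, 15, 33, 35, 39}
Set B = {16, 20, 24, 26, 27, 28, 32, 33, 37}
A \ B = {3, 11, 12, 15, 35, 39}
|A \ B| = 6

6


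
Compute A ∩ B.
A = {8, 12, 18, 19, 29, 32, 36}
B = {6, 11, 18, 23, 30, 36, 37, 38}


Set A = {8, 12, 18, 19, 29, 32, 36}
Set B = {6, 11, 18, 23, 30, 36, 37, 38}
A ∩ B includes only elements in both sets.
Check each element of A against B:
8 ✗, 12 ✗, 18 ✓, 19 ✗, 29 ✗, 32 ✗, 36 ✓
A ∩ B = {18, 36}

{18, 36}


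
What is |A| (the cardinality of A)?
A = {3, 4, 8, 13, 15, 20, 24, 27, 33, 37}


Set A = {3, 4, 8, 13, 15, 20, 24, 27, 33, 37}
Listing elements: 3, 4, 8, 13, 15, 20, 24, 27, 33, 37
Counting: 10 elements
|A| = 10

10


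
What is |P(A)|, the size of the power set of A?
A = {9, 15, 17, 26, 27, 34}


Set A = {9, 15, 17, 26, 27, 34}
|A| = 6
The power set P(A) contains all subsets of A.
|P(A)| = 2^|A| = 2^6 = 64

64


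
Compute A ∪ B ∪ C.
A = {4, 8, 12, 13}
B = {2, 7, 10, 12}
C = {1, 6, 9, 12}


Set A = {4, 8, 12, 13}
Set B = {2, 7, 10, 12}
Set C = {1, 6, 9, 12}
First, A ∪ B = {2, 4, 7, 8, 10, 12, 13}
Then, (A ∪ B) ∪ C = {1, 2, 4, 6, 7, 8, 9, 10, 12, 13}

{1, 2, 4, 6, 7, 8, 9, 10, 12, 13}


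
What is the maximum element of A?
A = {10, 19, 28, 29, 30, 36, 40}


Set A = {10, 19, 28, 29, 30, 36, 40}
Elements in ascending order: 10, 19, 28, 29, 30, 36, 40
The largest element is 40.

40


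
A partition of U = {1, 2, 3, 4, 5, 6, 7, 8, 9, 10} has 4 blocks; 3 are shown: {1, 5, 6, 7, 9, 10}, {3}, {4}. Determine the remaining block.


U = {1, 2, 3, 4, 5, 6, 7, 8, 9, 10}
Shown blocks: {1, 5, 6, 7, 9, 10}, {3}, {4}
A partition's blocks are pairwise disjoint and cover U, so the missing block = U \ (union of shown blocks).
Union of shown blocks: {1, 3, 4, 5, 6, 7, 9, 10}
Missing block = U \ (union) = {2, 8}

{2, 8}


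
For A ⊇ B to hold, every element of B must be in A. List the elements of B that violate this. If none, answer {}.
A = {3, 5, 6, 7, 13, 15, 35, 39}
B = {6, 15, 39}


Set A = {3, 5, 6, 7, 13, 15, 35, 39}
Set B = {6, 15, 39}
Check each element of B against A:
6 ∈ A, 15 ∈ A, 39 ∈ A
Elements of B not in A: {}

{}


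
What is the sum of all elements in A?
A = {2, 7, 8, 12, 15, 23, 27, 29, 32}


Set A = {2, 7, 8, 12, 15, 23, 27, 29, 32}
Sum = 2 + 7 + 8 + 12 + 15 + 23 + 27 + 29 + 32 = 155

155


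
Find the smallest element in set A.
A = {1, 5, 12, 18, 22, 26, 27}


Set A = {1, 5, 12, 18, 22, 26, 27}
Elements in ascending order: 1, 5, 12, 18, 22, 26, 27
The smallest element is 1.

1


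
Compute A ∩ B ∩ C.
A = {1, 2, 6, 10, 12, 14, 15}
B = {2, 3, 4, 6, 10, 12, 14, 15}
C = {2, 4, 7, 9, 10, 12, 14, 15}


Set A = {1, 2, 6, 10, 12, 14, 15}
Set B = {2, 3, 4, 6, 10, 12, 14, 15}
Set C = {2, 4, 7, 9, 10, 12, 14, 15}
First, A ∩ B = {2, 6, 10, 12, 14, 15}
Then, (A ∩ B) ∩ C = {2, 10, 12, 14, 15}

{2, 10, 12, 14, 15}


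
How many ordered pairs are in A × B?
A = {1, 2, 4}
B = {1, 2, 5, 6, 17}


Set A = {1, 2, 4} has 3 elements.
Set B = {1, 2, 5, 6, 17} has 5 elements.
|A × B| = |A| × |B| = 3 × 5 = 15

15


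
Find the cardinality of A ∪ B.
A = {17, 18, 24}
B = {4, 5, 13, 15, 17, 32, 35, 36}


Set A = {17, 18, 24}, |A| = 3
Set B = {4, 5, 13, 15, 17, 32, 35, 36}, |B| = 8
A ∩ B = {17}, |A ∩ B| = 1
|A ∪ B| = |A| + |B| - |A ∩ B| = 3 + 8 - 1 = 10

10


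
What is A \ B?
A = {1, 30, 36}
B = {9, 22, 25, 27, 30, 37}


Set A = {1, 30, 36}
Set B = {9, 22, 25, 27, 30, 37}
A \ B includes elements in A that are not in B.
Check each element of A:
1 (not in B, keep), 30 (in B, remove), 36 (not in B, keep)
A \ B = {1, 36}

{1, 36}


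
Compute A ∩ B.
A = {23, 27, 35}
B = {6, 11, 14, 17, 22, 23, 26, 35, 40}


Set A = {23, 27, 35}
Set B = {6, 11, 14, 17, 22, 23, 26, 35, 40}
A ∩ B includes only elements in both sets.
Check each element of A against B:
23 ✓, 27 ✗, 35 ✓
A ∩ B = {23, 35}

{23, 35}


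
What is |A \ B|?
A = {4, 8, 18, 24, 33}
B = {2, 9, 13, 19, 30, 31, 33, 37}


Set A = {4, 8, 18, 24, 33}
Set B = {2, 9, 13, 19, 30, 31, 33, 37}
A \ B = {4, 8, 18, 24}
|A \ B| = 4

4


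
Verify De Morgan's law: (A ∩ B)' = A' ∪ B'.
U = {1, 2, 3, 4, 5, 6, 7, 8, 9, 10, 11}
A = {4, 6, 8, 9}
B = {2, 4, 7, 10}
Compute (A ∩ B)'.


U = {1, 2, 3, 4, 5, 6, 7, 8, 9, 10, 11}
A = {4, 6, 8, 9}, B = {2, 4, 7, 10}
A ∩ B = {4}
(A ∩ B)' = U \ (A ∩ B) = {1, 2, 3, 5, 6, 7, 8, 9, 10, 11}
Verification via A' ∪ B': A' = {1, 2, 3, 5, 7, 10, 11}, B' = {1, 3, 5, 6, 8, 9, 11}
A' ∪ B' = {1, 2, 3, 5, 6, 7, 8, 9, 10, 11} ✓

{1, 2, 3, 5, 6, 7, 8, 9, 10, 11}


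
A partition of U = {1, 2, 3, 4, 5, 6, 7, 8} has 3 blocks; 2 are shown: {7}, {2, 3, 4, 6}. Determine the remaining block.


U = {1, 2, 3, 4, 5, 6, 7, 8}
Shown blocks: {7}, {2, 3, 4, 6}
A partition's blocks are pairwise disjoint and cover U, so the missing block = U \ (union of shown blocks).
Union of shown blocks: {2, 3, 4, 6, 7}
Missing block = U \ (union) = {1, 5, 8}

{1, 5, 8}


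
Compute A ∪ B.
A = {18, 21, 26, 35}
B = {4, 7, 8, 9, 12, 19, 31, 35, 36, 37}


Set A = {18, 21, 26, 35}
Set B = {4, 7, 8, 9, 12, 19, 31, 35, 36, 37}
A ∪ B includes all elements in either set.
Elements from A: {18, 21, 26, 35}
Elements from B not already included: {4, 7, 8, 9, 12, 19, 31, 36, 37}
A ∪ B = {4, 7, 8, 9, 12, 18, 19, 21, 26, 31, 35, 36, 37}

{4, 7, 8, 9, 12, 18, 19, 21, 26, 31, 35, 36, 37}


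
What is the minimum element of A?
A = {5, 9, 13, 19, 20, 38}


Set A = {5, 9, 13, 19, 20, 38}
Elements in ascending order: 5, 9, 13, 19, 20, 38
The smallest element is 5.

5


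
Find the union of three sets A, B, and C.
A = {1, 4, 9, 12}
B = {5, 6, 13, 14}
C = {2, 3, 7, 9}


Set A = {1, 4, 9, 12}
Set B = {5, 6, 13, 14}
Set C = {2, 3, 7, 9}
First, A ∪ B = {1, 4, 5, 6, 9, 12, 13, 14}
Then, (A ∪ B) ∪ C = {1, 2, 3, 4, 5, 6, 7, 9, 12, 13, 14}

{1, 2, 3, 4, 5, 6, 7, 9, 12, 13, 14}


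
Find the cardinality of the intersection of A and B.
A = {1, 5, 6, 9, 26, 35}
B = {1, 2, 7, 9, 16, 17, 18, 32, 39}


Set A = {1, 5, 6, 9, 26, 35}
Set B = {1, 2, 7, 9, 16, 17, 18, 32, 39}
A ∩ B = {1, 9}
|A ∩ B| = 2

2


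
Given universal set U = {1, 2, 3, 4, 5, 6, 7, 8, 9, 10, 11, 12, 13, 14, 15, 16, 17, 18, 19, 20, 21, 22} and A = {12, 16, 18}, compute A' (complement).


Universal set U = {1, 2, 3, 4, 5, 6, 7, 8, 9, 10, 11, 12, 13, 14, 15, 16, 17, 18, 19, 20, 21, 22}
Set A = {12, 16, 18}
A' = U \ A = elements in U but not in A
Checking each element of U:
1 (not in A, include), 2 (not in A, include), 3 (not in A, include), 4 (not in A, include), 5 (not in A, include), 6 (not in A, include), 7 (not in A, include), 8 (not in A, include), 9 (not in A, include), 10 (not in A, include), 11 (not in A, include), 12 (in A, exclude), 13 (not in A, include), 14 (not in A, include), 15 (not in A, include), 16 (in A, exclude), 17 (not in A, include), 18 (in A, exclude), 19 (not in A, include), 20 (not in A, include), 21 (not in A, include), 22 (not in A, include)
A' = {1, 2, 3, 4, 5, 6, 7, 8, 9, 10, 11, 13, 14, 15, 17, 19, 20, 21, 22}

{1, 2, 3, 4, 5, 6, 7, 8, 9, 10, 11, 13, 14, 15, 17, 19, 20, 21, 22}


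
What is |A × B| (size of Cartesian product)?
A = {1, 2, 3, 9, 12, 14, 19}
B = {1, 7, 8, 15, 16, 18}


Set A = {1, 2, 3, 9, 12, 14, 19} has 7 elements.
Set B = {1, 7, 8, 15, 16, 18} has 6 elements.
|A × B| = |A| × |B| = 7 × 6 = 42

42


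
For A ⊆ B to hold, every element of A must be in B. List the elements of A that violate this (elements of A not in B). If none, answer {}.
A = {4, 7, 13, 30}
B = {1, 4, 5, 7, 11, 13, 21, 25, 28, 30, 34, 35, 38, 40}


Set A = {4, 7, 13, 30}
Set B = {1, 4, 5, 7, 11, 13, 21, 25, 28, 30, 34, 35, 38, 40}
Check each element of A against B:
4 ∈ B, 7 ∈ B, 13 ∈ B, 30 ∈ B
Elements of A not in B: {}

{}


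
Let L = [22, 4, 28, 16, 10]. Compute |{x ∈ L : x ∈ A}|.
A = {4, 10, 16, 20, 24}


Set A = {4, 10, 16, 20, 24}
Candidates: [22, 4, 28, 16, 10]
Check each candidate:
22 ∉ A, 4 ∈ A, 28 ∉ A, 16 ∈ A, 10 ∈ A
Count of candidates in A: 3

3


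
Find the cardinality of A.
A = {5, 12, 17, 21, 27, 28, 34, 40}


Set A = {5, 12, 17, 21, 27, 28, 34, 40}
Listing elements: 5, 12, 17, 21, 27, 28, 34, 40
Counting: 8 elements
|A| = 8

8


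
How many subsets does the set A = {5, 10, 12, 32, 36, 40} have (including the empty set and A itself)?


Set A = {5, 10, 12, 32, 36, 40}
|A| = 6
The power set P(A) contains all subsets of A.
|P(A)| = 2^|A| = 2^6 = 64

64


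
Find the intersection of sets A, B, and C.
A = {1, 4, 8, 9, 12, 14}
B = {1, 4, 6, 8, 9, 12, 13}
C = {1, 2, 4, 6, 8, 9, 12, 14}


Set A = {1, 4, 8, 9, 12, 14}
Set B = {1, 4, 6, 8, 9, 12, 13}
Set C = {1, 2, 4, 6, 8, 9, 12, 14}
First, A ∩ B = {1, 4, 8, 9, 12}
Then, (A ∩ B) ∩ C = {1, 4, 8, 9, 12}

{1, 4, 8, 9, 12}


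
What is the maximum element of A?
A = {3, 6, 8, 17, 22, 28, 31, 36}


Set A = {3, 6, 8, 17, 22, 28, 31, 36}
Elements in ascending order: 3, 6, 8, 17, 22, 28, 31, 36
The largest element is 36.

36


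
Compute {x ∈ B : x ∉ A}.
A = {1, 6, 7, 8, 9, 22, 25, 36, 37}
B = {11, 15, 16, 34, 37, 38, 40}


Set A = {1, 6, 7, 8, 9, 22, 25, 36, 37}
Set B = {11, 15, 16, 34, 37, 38, 40}
Check each element of B against A:
11 ∉ A (include), 15 ∉ A (include), 16 ∉ A (include), 34 ∉ A (include), 37 ∈ A, 38 ∉ A (include), 40 ∉ A (include)
Elements of B not in A: {11, 15, 16, 34, 38, 40}

{11, 15, 16, 34, 38, 40}


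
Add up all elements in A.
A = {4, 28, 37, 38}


Set A = {4, 28, 37, 38}
Sum = 4 + 28 + 37 + 38 = 107

107


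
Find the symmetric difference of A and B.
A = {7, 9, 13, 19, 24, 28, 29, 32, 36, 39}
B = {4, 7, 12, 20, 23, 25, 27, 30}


Set A = {7, 9, 13, 19, 24, 28, 29, 32, 36, 39}
Set B = {4, 7, 12, 20, 23, 25, 27, 30}
A △ B = (A \ B) ∪ (B \ A)
Elements in A but not B: {9, 13, 19, 24, 28, 29, 32, 36, 39}
Elements in B but not A: {4, 12, 20, 23, 25, 27, 30}
A △ B = {4, 9, 12, 13, 19, 20, 23, 24, 25, 27, 28, 29, 30, 32, 36, 39}

{4, 9, 12, 13, 19, 20, 23, 24, 25, 27, 28, 29, 30, 32, 36, 39}


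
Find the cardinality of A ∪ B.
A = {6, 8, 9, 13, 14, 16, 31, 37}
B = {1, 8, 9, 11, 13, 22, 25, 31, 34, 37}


Set A = {6, 8, 9, 13, 14, 16, 31, 37}, |A| = 8
Set B = {1, 8, 9, 11, 13, 22, 25, 31, 34, 37}, |B| = 10
A ∩ B = {8, 9, 13, 31, 37}, |A ∩ B| = 5
|A ∪ B| = |A| + |B| - |A ∩ B| = 8 + 10 - 5 = 13

13


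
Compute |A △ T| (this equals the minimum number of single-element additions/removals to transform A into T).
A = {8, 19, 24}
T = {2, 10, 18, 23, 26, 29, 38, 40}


Set A = {8, 19, 24}
Set T = {2, 10, 18, 23, 26, 29, 38, 40}
Elements to remove from A (in A, not in T): {8, 19, 24} → 3 removals
Elements to add to A (in T, not in A): {2, 10, 18, 23, 26, 29, 38, 40} → 8 additions
Total edits = 3 + 8 = 11

11


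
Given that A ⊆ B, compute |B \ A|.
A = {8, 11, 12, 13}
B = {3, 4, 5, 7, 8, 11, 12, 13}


Set A = {8, 11, 12, 13}, |A| = 4
Set B = {3, 4, 5, 7, 8, 11, 12, 13}, |B| = 8
Since A ⊆ B: B \ A = {3, 4, 5, 7}
|B| - |A| = 8 - 4 = 4

4


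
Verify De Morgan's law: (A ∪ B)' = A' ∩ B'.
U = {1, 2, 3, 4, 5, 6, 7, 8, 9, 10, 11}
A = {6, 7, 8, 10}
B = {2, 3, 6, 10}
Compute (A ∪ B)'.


U = {1, 2, 3, 4, 5, 6, 7, 8, 9, 10, 11}
A = {6, 7, 8, 10}, B = {2, 3, 6, 10}
A ∪ B = {2, 3, 6, 7, 8, 10}
(A ∪ B)' = U \ (A ∪ B) = {1, 4, 5, 9, 11}
Verification via A' ∩ B': A' = {1, 2, 3, 4, 5, 9, 11}, B' = {1, 4, 5, 7, 8, 9, 11}
A' ∩ B' = {1, 4, 5, 9, 11} ✓

{1, 4, 5, 9, 11}


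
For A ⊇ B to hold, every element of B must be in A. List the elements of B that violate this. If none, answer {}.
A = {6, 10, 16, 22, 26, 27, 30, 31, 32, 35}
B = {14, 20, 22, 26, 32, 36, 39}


Set A = {6, 10, 16, 22, 26, 27, 30, 31, 32, 35}
Set B = {14, 20, 22, 26, 32, 36, 39}
Check each element of B against A:
14 ∉ A (include), 20 ∉ A (include), 22 ∈ A, 26 ∈ A, 32 ∈ A, 36 ∉ A (include), 39 ∉ A (include)
Elements of B not in A: {14, 20, 36, 39}

{14, 20, 36, 39}


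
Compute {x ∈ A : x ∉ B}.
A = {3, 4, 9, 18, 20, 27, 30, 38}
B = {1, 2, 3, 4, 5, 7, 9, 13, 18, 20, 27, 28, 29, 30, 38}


Set A = {3, 4, 9, 18, 20, 27, 30, 38}
Set B = {1, 2, 3, 4, 5, 7, 9, 13, 18, 20, 27, 28, 29, 30, 38}
Check each element of A against B:
3 ∈ B, 4 ∈ B, 9 ∈ B, 18 ∈ B, 20 ∈ B, 27 ∈ B, 30 ∈ B, 38 ∈ B
Elements of A not in B: {}

{}


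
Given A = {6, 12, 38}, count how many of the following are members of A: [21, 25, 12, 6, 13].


Set A = {6, 12, 38}
Candidates: [21, 25, 12, 6, 13]
Check each candidate:
21 ∉ A, 25 ∉ A, 12 ∈ A, 6 ∈ A, 13 ∉ A
Count of candidates in A: 2

2


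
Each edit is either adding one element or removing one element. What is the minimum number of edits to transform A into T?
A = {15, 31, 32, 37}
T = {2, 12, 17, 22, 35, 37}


Set A = {15, 31, 32, 37}
Set T = {2, 12, 17, 22, 35, 37}
Elements to remove from A (in A, not in T): {15, 31, 32} → 3 removals
Elements to add to A (in T, not in A): {2, 12, 17, 22, 35} → 5 additions
Total edits = 3 + 5 = 8

8


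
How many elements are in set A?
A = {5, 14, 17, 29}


Set A = {5, 14, 17, 29}
Listing elements: 5, 14, 17, 29
Counting: 4 elements
|A| = 4

4


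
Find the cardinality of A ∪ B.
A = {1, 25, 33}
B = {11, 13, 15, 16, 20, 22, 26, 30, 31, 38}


Set A = {1, 25, 33}, |A| = 3
Set B = {11, 13, 15, 16, 20, 22, 26, 30, 31, 38}, |B| = 10
A ∩ B = {}, |A ∩ B| = 0
|A ∪ B| = |A| + |B| - |A ∩ B| = 3 + 10 - 0 = 13

13


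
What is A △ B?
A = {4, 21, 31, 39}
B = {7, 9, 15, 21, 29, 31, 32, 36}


Set A = {4, 21, 31, 39}
Set B = {7, 9, 15, 21, 29, 31, 32, 36}
A △ B = (A \ B) ∪ (B \ A)
Elements in A but not B: {4, 39}
Elements in B but not A: {7, 9, 15, 29, 32, 36}
A △ B = {4, 7, 9, 15, 29, 32, 36, 39}

{4, 7, 9, 15, 29, 32, 36, 39}


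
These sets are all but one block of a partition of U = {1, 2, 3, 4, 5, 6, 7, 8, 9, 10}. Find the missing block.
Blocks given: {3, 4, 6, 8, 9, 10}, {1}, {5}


U = {1, 2, 3, 4, 5, 6, 7, 8, 9, 10}
Shown blocks: {3, 4, 6, 8, 9, 10}, {1}, {5}
A partition's blocks are pairwise disjoint and cover U, so the missing block = U \ (union of shown blocks).
Union of shown blocks: {1, 3, 4, 5, 6, 8, 9, 10}
Missing block = U \ (union) = {2, 7}

{2, 7}


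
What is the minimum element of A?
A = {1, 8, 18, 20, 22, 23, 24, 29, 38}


Set A = {1, 8, 18, 20, 22, 23, 24, 29, 38}
Elements in ascending order: 1, 8, 18, 20, 22, 23, 24, 29, 38
The smallest element is 1.

1


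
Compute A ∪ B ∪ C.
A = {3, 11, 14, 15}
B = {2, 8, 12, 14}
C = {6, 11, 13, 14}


Set A = {3, 11, 14, 15}
Set B = {2, 8, 12, 14}
Set C = {6, 11, 13, 14}
First, A ∪ B = {2, 3, 8, 11, 12, 14, 15}
Then, (A ∪ B) ∪ C = {2, 3, 6, 8, 11, 12, 13, 14, 15}

{2, 3, 6, 8, 11, 12, 13, 14, 15}


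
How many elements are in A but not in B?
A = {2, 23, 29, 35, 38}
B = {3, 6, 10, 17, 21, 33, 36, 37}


Set A = {2, 23, 29, 35, 38}
Set B = {3, 6, 10, 17, 21, 33, 36, 37}
A \ B = {2, 23, 29, 35, 38}
|A \ B| = 5

5


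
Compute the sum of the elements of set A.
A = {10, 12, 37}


Set A = {10, 12, 37}
Sum = 10 + 12 + 37 = 59

59


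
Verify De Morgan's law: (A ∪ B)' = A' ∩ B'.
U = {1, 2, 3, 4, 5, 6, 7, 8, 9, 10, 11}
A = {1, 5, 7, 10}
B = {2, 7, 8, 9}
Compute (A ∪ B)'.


U = {1, 2, 3, 4, 5, 6, 7, 8, 9, 10, 11}
A = {1, 5, 7, 10}, B = {2, 7, 8, 9}
A ∪ B = {1, 2, 5, 7, 8, 9, 10}
(A ∪ B)' = U \ (A ∪ B) = {3, 4, 6, 11}
Verification via A' ∩ B': A' = {2, 3, 4, 6, 8, 9, 11}, B' = {1, 3, 4, 5, 6, 10, 11}
A' ∩ B' = {3, 4, 6, 11} ✓

{3, 4, 6, 11}


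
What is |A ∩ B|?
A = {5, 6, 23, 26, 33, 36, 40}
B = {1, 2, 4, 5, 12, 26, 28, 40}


Set A = {5, 6, 23, 26, 33, 36, 40}
Set B = {1, 2, 4, 5, 12, 26, 28, 40}
A ∩ B = {5, 26, 40}
|A ∩ B| = 3

3


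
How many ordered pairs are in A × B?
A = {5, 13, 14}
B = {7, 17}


Set A = {5, 13, 14} has 3 elements.
Set B = {7, 17} has 2 elements.
|A × B| = |A| × |B| = 3 × 2 = 6

6


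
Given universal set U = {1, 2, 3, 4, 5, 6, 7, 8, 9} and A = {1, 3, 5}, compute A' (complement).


Universal set U = {1, 2, 3, 4, 5, 6, 7, 8, 9}
Set A = {1, 3, 5}
A' = U \ A = elements in U but not in A
Checking each element of U:
1 (in A, exclude), 2 (not in A, include), 3 (in A, exclude), 4 (not in A, include), 5 (in A, exclude), 6 (not in A, include), 7 (not in A, include), 8 (not in A, include), 9 (not in A, include)
A' = {2, 4, 6, 7, 8, 9}

{2, 4, 6, 7, 8, 9}


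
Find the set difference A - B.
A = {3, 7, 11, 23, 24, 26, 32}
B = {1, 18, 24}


Set A = {3, 7, 11, 23, 24, 26, 32}
Set B = {1, 18, 24}
A \ B includes elements in A that are not in B.
Check each element of A:
3 (not in B, keep), 7 (not in B, keep), 11 (not in B, keep), 23 (not in B, keep), 24 (in B, remove), 26 (not in B, keep), 32 (not in B, keep)
A \ B = {3, 7, 11, 23, 26, 32}

{3, 7, 11, 23, 26, 32}


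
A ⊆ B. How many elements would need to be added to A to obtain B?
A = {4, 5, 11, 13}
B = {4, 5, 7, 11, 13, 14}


Set A = {4, 5, 11, 13}, |A| = 4
Set B = {4, 5, 7, 11, 13, 14}, |B| = 6
Since A ⊆ B: B \ A = {7, 14}
|B| - |A| = 6 - 4 = 2

2


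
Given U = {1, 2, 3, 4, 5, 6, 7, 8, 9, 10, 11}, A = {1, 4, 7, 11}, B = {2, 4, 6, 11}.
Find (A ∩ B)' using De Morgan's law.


U = {1, 2, 3, 4, 5, 6, 7, 8, 9, 10, 11}
A = {1, 4, 7, 11}, B = {2, 4, 6, 11}
A ∩ B = {4, 11}
(A ∩ B)' = U \ (A ∩ B) = {1, 2, 3, 5, 6, 7, 8, 9, 10}
Verification via A' ∪ B': A' = {2, 3, 5, 6, 8, 9, 10}, B' = {1, 3, 5, 7, 8, 9, 10}
A' ∪ B' = {1, 2, 3, 5, 6, 7, 8, 9, 10} ✓

{1, 2, 3, 5, 6, 7, 8, 9, 10}
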